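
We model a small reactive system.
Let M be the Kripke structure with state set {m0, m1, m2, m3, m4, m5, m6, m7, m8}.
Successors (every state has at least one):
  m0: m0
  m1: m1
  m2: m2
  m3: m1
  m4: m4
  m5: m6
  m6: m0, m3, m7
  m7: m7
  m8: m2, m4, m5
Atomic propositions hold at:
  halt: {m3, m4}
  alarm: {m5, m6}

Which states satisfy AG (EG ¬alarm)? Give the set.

{m0, m1, m2, m3, m4, m7}

Sat(¬alarm) = {m0, m1, m2, m3, m4, m7, m8}
EG ¬alarm: greatest fixpoint, start Z0 = {m0, m1, m2, m3, m4, m7, m8}, keep only states in Sat with some successor in Z. Already a fixed point.
Sat(EG ¬alarm) = {m0, m1, m2, m3, m4, m7, m8}
AG (EG ¬alarm): greatest fixpoint, start Z0 = {m0, m1, m2, m3, m4, m7, m8}, keep only states in Sat with every successor in Z. Z1 = {m0, m1, m2, m3, m4, m7}; fixed.
Sat(AG (EG ¬alarm)) = {m0, m1, m2, m3, m4, m7}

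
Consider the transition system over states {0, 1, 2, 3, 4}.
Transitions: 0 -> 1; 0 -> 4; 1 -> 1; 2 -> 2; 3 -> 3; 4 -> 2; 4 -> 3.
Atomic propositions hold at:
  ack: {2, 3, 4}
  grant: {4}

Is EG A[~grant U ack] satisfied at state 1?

Sat(~grant) = {0, 1, 2, 3}
A[~grant U ack]: least fixpoint, start Z0 = Sat(ack) = {2, 3, 4}, add states in Sat(~grant) with every successor in Z. Already a fixed point.
Sat(A[~grant U ack]) = {2, 3, 4}
EG A[~grant U ack]: greatest fixpoint, start Z0 = {2, 3, 4}, keep only states in Sat with some successor in Z. Already a fixed point.
Sat(EG A[~grant U ack]) = {2, 3, 4}
1 ∉ Sat(EG A[~grant U ack]) = {2, 3, 4}, so the formula does not hold at 1.

No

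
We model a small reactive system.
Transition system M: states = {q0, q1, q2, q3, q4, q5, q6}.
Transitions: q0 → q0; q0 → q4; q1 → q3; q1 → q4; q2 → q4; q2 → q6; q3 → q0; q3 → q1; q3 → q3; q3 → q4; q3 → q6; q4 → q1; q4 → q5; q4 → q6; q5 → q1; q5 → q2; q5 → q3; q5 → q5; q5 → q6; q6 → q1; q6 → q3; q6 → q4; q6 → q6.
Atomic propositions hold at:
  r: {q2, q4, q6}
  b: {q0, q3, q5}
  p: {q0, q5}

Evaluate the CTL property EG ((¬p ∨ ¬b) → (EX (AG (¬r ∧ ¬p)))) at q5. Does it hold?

Sat(¬p) = {q1, q2, q3, q4, q6}
Sat(¬b) = {q1, q2, q4, q6}
Sat(¬p ∨ ¬b) = {q1, q2, q3, q4, q6}
Sat(¬r) = {q0, q1, q3, q5}
Sat(¬r ∧ ¬p) = {q1, q3}
AG (¬r ∧ ¬p): greatest fixpoint, start Z0 = {q1, q3}, keep only states in Sat with every successor in Z. Z1 = ∅; fixed.
Sat(AG (¬r ∧ ¬p)) = ∅
Sat(EX (AG (¬r ∧ ¬p))) = {s : some successor in ∅} = ∅
Sat((¬p ∨ ¬b) → (EX (AG (¬r ∧ ¬p)))) = {q0, q5}
EG ((¬p ∨ ¬b) → (EX (AG (¬r ∧ ¬p)))): greatest fixpoint, start Z0 = {q0, q5}, keep only states in Sat with some successor in Z. Already a fixed point.
Sat(EG ((¬p ∨ ¬b) → (EX (AG (¬r ∧ ¬p))))) = {q0, q5}
q5 ∈ Sat(EG ((¬p ∨ ¬b) → (EX (AG (¬r ∧ ¬p))))) = {q0, q5}, so the formula holds at q5.

Yes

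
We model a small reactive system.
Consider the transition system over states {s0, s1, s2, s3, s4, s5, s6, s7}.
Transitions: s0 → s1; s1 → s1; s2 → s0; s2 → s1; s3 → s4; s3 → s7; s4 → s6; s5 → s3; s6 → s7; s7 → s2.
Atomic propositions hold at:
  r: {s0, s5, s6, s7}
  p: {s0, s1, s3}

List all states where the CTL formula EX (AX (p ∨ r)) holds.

{s0, s1, s2, s3, s4, s7}

Sat(p ∨ r) = {s0, s1, s3, s5, s6, s7}
Sat(AX (p ∨ r)) = {s : every successor in {s0, s1, s3, s5, s6, s7}} = {s0, s1, s2, s4, s5, s6}
Sat(EX (AX (p ∨ r))) = {s : some successor in {s0, s1, s2, s4, s5, s6}} = {s0, s1, s2, s3, s4, s7}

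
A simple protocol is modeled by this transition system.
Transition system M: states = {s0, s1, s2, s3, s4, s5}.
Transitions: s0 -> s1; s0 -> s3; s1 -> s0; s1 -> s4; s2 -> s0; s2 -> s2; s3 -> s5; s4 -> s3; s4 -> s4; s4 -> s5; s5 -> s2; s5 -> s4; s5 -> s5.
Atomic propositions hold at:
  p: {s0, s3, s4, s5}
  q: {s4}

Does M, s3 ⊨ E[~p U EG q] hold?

Sat(~p) = {s1, s2}
EG q: greatest fixpoint, start Z0 = {s4}, keep only states in Sat with some successor in Z. Already a fixed point.
Sat(EG q) = {s4}
E[~p U EG q]: least fixpoint, start Z0 = Sat(EG q) = {s4}, add states in Sat(~p) with some successor in Z. Z1 = {s1, s4}; fixed.
Sat(E[~p U EG q]) = {s1, s4}
s3 ∉ Sat(E[~p U EG q]) = {s1, s4}, so the formula does not hold at s3.

No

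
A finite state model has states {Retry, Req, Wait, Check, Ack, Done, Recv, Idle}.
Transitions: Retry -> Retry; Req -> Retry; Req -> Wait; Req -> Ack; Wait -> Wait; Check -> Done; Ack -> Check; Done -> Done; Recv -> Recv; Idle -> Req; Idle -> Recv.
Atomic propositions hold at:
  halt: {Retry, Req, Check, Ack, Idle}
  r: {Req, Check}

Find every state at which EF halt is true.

EF halt: least fixpoint, start Z0 = {Retry, Req, Check, Ack, Idle}, add states with some successor in Z. Already a fixed point.
Sat(EF halt) = {Retry, Req, Check, Ack, Idle}

{Retry, Req, Check, Ack, Idle}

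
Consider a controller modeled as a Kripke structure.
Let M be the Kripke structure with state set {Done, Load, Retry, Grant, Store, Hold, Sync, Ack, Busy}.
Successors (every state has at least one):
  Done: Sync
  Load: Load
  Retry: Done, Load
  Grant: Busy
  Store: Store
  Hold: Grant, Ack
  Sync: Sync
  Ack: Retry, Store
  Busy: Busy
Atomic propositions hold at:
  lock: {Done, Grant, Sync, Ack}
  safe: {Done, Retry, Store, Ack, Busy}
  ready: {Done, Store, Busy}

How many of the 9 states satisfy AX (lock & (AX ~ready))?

Sat(~ready) = {Load, Retry, Grant, Hold, Sync, Ack}
Sat(AX ~ready) = {s : every successor in {Load, Retry, Grant, Hold, Sync, Ack}} = {Done, Load, Hold, Sync}
Sat(lock & (AX ~ready)) = {Done, Sync}
Sat(AX (lock & (AX ~ready))) = {s : every successor in {Done, Sync}} = {Done, Sync}
|Sat(AX (lock & (AX ~ready)))| = |{Done, Sync}| = 2.

2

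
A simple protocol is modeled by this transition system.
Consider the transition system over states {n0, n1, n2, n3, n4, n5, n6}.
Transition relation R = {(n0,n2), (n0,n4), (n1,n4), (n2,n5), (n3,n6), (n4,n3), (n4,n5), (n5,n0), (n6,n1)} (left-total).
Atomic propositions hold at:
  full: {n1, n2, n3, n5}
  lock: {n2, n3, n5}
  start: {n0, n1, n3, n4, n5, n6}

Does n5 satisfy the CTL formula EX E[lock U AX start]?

No

Sat(AX start) = {s : every successor in {n0, n1, n3, n4, n5, n6}} = {n1, n2, n3, n4, n5, n6}
E[lock U AX start]: least fixpoint, start Z0 = Sat(AX start) = {n1, n2, n3, n4, n5, n6}, add states in Sat(lock) with some successor in Z. Already a fixed point.
Sat(E[lock U AX start]) = {n1, n2, n3, n4, n5, n6}
Sat(EX E[lock U AX start]) = {s : some successor in {n1, n2, n3, n4, n5, n6}} = {n0, n1, n2, n3, n4, n6}
n5 ∉ Sat(EX E[lock U AX start]) = {n0, n1, n2, n3, n4, n6}, so the formula does not hold at n5.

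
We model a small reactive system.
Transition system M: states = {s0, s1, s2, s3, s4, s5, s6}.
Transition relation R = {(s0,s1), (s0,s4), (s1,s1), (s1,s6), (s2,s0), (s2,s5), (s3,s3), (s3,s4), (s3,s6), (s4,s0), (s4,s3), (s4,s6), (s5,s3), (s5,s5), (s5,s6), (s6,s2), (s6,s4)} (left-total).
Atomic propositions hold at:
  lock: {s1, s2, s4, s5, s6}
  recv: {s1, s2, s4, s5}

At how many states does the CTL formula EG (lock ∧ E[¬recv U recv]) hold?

Sat(¬recv) = {s0, s3, s6}
E[¬recv U recv]: least fixpoint, start Z0 = Sat(recv) = {s1, s2, s4, s5}, add states in Sat(¬recv) with some successor in Z. Z1 = {s0, s1, s2, s3, s4, s5, s6}; fixed.
Sat(E[¬recv U recv]) = {s0, s1, s2, s3, s4, s5, s6}
Sat(lock ∧ E[¬recv U recv]) = {s1, s2, s4, s5, s6}
EG (lock ∧ E[¬recv U recv]): greatest fixpoint, start Z0 = {s1, s2, s4, s5, s6}, keep only states in Sat with some successor in Z. Already a fixed point.
Sat(EG (lock ∧ E[¬recv U recv])) = {s1, s2, s4, s5, s6}
|Sat(EG (lock ∧ E[¬recv U recv]))| = |{s1, s2, s4, s5, s6}| = 5.

5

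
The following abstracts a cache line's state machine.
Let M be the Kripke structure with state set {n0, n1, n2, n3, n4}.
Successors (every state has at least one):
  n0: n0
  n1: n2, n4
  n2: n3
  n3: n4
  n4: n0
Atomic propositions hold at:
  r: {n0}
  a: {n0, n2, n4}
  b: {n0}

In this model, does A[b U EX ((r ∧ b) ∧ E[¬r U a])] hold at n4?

Yes

Sat(r ∧ b) = {n0}
Sat(¬r) = {n1, n2, n3, n4}
E[¬r U a]: least fixpoint, start Z0 = Sat(a) = {n0, n2, n4}, add states in Sat(¬r) with some successor in Z. Z1 = {n0, n1, n2, n3, n4}; fixed.
Sat(E[¬r U a]) = {n0, n1, n2, n3, n4}
Sat((r ∧ b) ∧ E[¬r U a]) = {n0}
Sat(EX ((r ∧ b) ∧ E[¬r U a])) = {s : some successor in {n0}} = {n0, n4}
A[b U EX ((r ∧ b) ∧ E[¬r U a])]: least fixpoint, start Z0 = Sat(EX ((r ∧ b) ∧ E[¬r U a])) = {n0, n4}, add states in Sat(b) with every successor in Z. Already a fixed point.
Sat(A[b U EX ((r ∧ b) ∧ E[¬r U a])]) = {n0, n4}
n4 ∈ Sat(A[b U EX ((r ∧ b) ∧ E[¬r U a])]) = {n0, n4}, so the formula holds at n4.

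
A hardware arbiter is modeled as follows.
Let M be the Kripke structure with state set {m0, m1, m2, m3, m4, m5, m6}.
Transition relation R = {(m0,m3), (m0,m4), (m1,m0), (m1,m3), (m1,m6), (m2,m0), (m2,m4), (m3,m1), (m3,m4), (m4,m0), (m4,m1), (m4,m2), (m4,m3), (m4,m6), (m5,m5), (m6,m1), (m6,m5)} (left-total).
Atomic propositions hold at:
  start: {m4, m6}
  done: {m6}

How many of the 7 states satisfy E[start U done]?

2

E[start U done]: least fixpoint, start Z0 = Sat(done) = {m6}, add states in Sat(start) with some successor in Z. Z1 = {m4, m6}; fixed.
Sat(E[start U done]) = {m4, m6}
|Sat(E[start U done])| = |{m4, m6}| = 2.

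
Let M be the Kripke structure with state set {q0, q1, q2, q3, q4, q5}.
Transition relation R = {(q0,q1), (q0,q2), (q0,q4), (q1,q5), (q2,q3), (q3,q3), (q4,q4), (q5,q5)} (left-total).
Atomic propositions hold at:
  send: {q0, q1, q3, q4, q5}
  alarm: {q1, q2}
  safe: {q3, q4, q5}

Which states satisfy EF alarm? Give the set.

{q0, q1, q2}

EF alarm: least fixpoint, start Z0 = {q1, q2}, add states with some successor in Z. Z1 = {q0, q1, q2}; fixed.
Sat(EF alarm) = {q0, q1, q2}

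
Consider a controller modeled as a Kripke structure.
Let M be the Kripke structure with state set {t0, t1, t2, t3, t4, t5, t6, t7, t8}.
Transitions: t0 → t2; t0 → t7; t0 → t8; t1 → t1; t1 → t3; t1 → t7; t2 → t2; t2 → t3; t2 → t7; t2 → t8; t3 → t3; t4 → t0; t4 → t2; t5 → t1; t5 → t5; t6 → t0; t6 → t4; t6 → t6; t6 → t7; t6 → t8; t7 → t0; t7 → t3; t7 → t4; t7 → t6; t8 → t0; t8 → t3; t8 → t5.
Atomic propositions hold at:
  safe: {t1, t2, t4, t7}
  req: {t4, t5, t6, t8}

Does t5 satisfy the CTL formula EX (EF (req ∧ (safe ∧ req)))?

Sat(safe ∧ req) = {t4}
Sat(req ∧ (safe ∧ req)) = {t4}
EF (req ∧ (safe ∧ req)): least fixpoint, start Z0 = {t4}, add states with some successor in Z. Z1 = {t4, t6, t7}; Z2 = {t0, t1, t2, t4, t6, t7}; Z3 = {t0, t1, t2, t4, t5, t6, t7, t8}; fixed.
Sat(EF (req ∧ (safe ∧ req))) = {t0, t1, t2, t4, t5, t6, t7, t8}
Sat(EX (EF (req ∧ (safe ∧ req)))) = {s : some successor in {t0, t1, t2, t4, t5, t6, t7, t8}} = {t0, t1, t2, t4, t5, t6, t7, t8}
t5 ∈ Sat(EX (EF (req ∧ (safe ∧ req)))) = {t0, t1, t2, t4, t5, t6, t7, t8}, so the formula holds at t5.

Yes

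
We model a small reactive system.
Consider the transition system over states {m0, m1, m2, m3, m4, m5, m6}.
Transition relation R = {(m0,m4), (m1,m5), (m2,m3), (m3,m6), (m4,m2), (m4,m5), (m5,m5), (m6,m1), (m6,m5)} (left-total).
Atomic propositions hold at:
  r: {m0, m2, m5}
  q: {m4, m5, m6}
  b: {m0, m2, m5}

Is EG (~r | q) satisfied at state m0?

No

Sat(~r) = {m1, m3, m4, m6}
Sat(~r | q) = {m1, m3, m4, m5, m6}
EG (~r | q): greatest fixpoint, start Z0 = {m1, m3, m4, m5, m6}, keep only states in Sat with some successor in Z. Already a fixed point.
Sat(EG (~r | q)) = {m1, m3, m4, m5, m6}
m0 ∉ Sat(EG (~r | q)) = {m1, m3, m4, m5, m6}, so the formula does not hold at m0.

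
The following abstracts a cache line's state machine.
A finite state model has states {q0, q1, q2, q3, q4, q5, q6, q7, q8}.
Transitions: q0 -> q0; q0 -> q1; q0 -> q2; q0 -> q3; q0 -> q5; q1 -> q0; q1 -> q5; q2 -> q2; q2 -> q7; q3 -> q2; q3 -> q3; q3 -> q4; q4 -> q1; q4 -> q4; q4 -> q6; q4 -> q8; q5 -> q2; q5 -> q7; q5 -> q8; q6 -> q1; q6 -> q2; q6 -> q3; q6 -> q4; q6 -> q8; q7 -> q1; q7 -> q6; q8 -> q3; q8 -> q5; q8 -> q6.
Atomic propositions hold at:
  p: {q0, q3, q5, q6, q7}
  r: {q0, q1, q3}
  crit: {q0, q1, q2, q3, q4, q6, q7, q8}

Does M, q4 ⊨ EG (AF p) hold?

AF p: least fixpoint, start Z0 = {q0, q3, q5, q6, q7}, add states with every successor in Z. Z1 = {q0, q1, q3, q5, q6, q7, q8}; fixed.
Sat(AF p) = {q0, q1, q3, q5, q6, q7, q8}
EG (AF p): greatest fixpoint, start Z0 = {q0, q1, q3, q5, q6, q7, q8}, keep only states in Sat with some successor in Z. Already a fixed point.
Sat(EG (AF p)) = {q0, q1, q3, q5, q6, q7, q8}
q4 ∉ Sat(EG (AF p)) = {q0, q1, q3, q5, q6, q7, q8}, so the formula does not hold at q4.

No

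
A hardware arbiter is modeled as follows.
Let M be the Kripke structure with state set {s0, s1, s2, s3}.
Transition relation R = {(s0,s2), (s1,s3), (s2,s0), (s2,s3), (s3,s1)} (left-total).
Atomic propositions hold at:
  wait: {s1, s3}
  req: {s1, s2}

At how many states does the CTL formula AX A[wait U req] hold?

3

A[wait U req]: least fixpoint, start Z0 = Sat(req) = {s1, s2}, add states in Sat(wait) with every successor in Z. Z1 = {s1, s2, s3}; fixed.
Sat(A[wait U req]) = {s1, s2, s3}
Sat(AX A[wait U req]) = {s : every successor in {s1, s2, s3}} = {s0, s1, s3}
|Sat(AX A[wait U req])| = |{s0, s1, s3}| = 3.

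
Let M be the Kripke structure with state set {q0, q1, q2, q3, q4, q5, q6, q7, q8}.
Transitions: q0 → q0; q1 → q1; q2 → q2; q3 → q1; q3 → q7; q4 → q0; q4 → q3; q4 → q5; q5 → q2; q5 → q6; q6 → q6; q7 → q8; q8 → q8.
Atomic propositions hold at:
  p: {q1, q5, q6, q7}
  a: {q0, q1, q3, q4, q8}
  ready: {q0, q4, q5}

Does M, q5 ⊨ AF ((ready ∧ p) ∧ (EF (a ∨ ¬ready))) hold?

Yes

Sat(ready ∧ p) = {q5}
Sat(¬ready) = {q1, q2, q3, q6, q7, q8}
Sat(a ∨ ¬ready) = {q0, q1, q2, q3, q4, q6, q7, q8}
EF (a ∨ ¬ready): least fixpoint, start Z0 = {q0, q1, q2, q3, q4, q6, q7, q8}, add states with some successor in Z. Z1 = {q0, q1, q2, q3, q4, q5, q6, q7, q8}; fixed.
Sat(EF (a ∨ ¬ready)) = {q0, q1, q2, q3, q4, q5, q6, q7, q8}
Sat((ready ∧ p) ∧ (EF (a ∨ ¬ready))) = {q5}
AF ((ready ∧ p) ∧ (EF (a ∨ ¬ready))): least fixpoint, start Z0 = {q5}, add states with every successor in Z. Already a fixed point.
Sat(AF ((ready ∧ p) ∧ (EF (a ∨ ¬ready)))) = {q5}
q5 ∈ Sat(AF ((ready ∧ p) ∧ (EF (a ∨ ¬ready)))) = {q5}, so the formula holds at q5.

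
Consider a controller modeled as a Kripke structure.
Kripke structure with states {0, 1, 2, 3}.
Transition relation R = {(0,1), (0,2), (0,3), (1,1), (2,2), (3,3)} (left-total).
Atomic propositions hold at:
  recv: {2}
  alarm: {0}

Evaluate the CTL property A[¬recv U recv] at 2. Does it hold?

Sat(¬recv) = {0, 1, 3}
A[¬recv U recv]: least fixpoint, start Z0 = Sat(recv) = {2}, add states in Sat(¬recv) with every successor in Z. Already a fixed point.
Sat(A[¬recv U recv]) = {2}
2 ∈ Sat(A[¬recv U recv]) = {2}, so the formula holds at 2.

Yes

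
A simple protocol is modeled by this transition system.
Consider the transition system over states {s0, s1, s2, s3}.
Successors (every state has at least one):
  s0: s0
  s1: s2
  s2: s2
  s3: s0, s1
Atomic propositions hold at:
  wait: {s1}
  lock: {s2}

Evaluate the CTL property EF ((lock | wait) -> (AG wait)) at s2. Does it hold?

Sat(lock | wait) = {s1, s2}
AG wait: greatest fixpoint, start Z0 = {s1}, keep only states in Sat with every successor in Z. Z1 = ∅; fixed.
Sat(AG wait) = ∅
Sat((lock | wait) -> (AG wait)) = {s0, s3}
EF ((lock | wait) -> (AG wait)): least fixpoint, start Z0 = {s0, s3}, add states with some successor in Z. Already a fixed point.
Sat(EF ((lock | wait) -> (AG wait))) = {s0, s3}
s2 ∉ Sat(EF ((lock | wait) -> (AG wait))) = {s0, s3}, so the formula does not hold at s2.

No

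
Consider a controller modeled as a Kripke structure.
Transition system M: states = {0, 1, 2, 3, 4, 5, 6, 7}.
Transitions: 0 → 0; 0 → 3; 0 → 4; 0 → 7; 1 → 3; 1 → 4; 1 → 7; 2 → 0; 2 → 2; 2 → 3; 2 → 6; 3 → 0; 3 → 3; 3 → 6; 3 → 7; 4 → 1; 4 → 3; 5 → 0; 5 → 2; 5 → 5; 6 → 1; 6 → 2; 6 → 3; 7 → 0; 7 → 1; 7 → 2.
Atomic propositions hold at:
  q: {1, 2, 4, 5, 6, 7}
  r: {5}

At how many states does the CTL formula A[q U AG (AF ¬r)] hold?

7

Sat(¬r) = {0, 1, 2, 3, 4, 6, 7}
AF ¬r: least fixpoint, start Z0 = {0, 1, 2, 3, 4, 6, 7}, add states with every successor in Z. Already a fixed point.
Sat(AF ¬r) = {0, 1, 2, 3, 4, 6, 7}
AG (AF ¬r): greatest fixpoint, start Z0 = {0, 1, 2, 3, 4, 6, 7}, keep only states in Sat with every successor in Z. Already a fixed point.
Sat(AG (AF ¬r)) = {0, 1, 2, 3, 4, 6, 7}
A[q U AG (AF ¬r)]: least fixpoint, start Z0 = Sat(AG (AF ¬r)) = {0, 1, 2, 3, 4, 6, 7}, add states in Sat(q) with every successor in Z. Already a fixed point.
Sat(A[q U AG (AF ¬r)]) = {0, 1, 2, 3, 4, 6, 7}
|Sat(A[q U AG (AF ¬r)])| = |{0, 1, 2, 3, 4, 6, 7}| = 7.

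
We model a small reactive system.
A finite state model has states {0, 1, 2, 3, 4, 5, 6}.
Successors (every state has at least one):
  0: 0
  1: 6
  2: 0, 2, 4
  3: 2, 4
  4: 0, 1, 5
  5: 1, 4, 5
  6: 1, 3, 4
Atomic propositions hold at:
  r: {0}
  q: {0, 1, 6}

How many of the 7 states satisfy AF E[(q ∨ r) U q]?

3

Sat(q ∨ r) = {0, 1, 6}
E[(q ∨ r) U q]: least fixpoint, start Z0 = Sat(q) = {0, 1, 6}, add states in Sat(q ∨ r) with some successor in Z. Already a fixed point.
Sat(E[(q ∨ r) U q]) = {0, 1, 6}
AF E[(q ∨ r) U q]: least fixpoint, start Z0 = {0, 1, 6}, add states with every successor in Z. Already a fixed point.
Sat(AF E[(q ∨ r) U q]) = {0, 1, 6}
|Sat(AF E[(q ∨ r) U q])| = |{0, 1, 6}| = 3.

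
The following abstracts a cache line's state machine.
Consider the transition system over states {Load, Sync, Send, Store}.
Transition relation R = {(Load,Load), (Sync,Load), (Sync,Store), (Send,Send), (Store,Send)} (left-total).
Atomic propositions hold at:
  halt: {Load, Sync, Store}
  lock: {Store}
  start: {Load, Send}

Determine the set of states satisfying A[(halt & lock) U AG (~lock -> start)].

{Load, Send, Store}

Sat(halt & lock) = {Store}
Sat(~lock) = {Load, Sync, Send}
Sat(~lock -> start) = {Load, Send, Store}
AG (~lock -> start): greatest fixpoint, start Z0 = {Load, Send, Store}, keep only states in Sat with every successor in Z. Already a fixed point.
Sat(AG (~lock -> start)) = {Load, Send, Store}
A[(halt & lock) U AG (~lock -> start)]: least fixpoint, start Z0 = Sat(AG (~lock -> start)) = {Load, Send, Store}, add states in Sat(halt & lock) with every successor in Z. Already a fixed point.
Sat(A[(halt & lock) U AG (~lock -> start)]) = {Load, Send, Store}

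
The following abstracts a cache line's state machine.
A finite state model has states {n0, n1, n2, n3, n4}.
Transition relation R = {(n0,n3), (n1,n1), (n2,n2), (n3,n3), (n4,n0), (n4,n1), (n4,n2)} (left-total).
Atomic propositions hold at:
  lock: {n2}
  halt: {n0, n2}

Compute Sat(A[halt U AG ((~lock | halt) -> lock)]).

{n2}

Sat(~lock) = {n0, n1, n3, n4}
Sat(~lock | halt) = {n0, n1, n2, n3, n4}
Sat((~lock | halt) -> lock) = {n2}
AG ((~lock | halt) -> lock): greatest fixpoint, start Z0 = {n2}, keep only states in Sat with every successor in Z. Already a fixed point.
Sat(AG ((~lock | halt) -> lock)) = {n2}
A[halt U AG ((~lock | halt) -> lock)]: least fixpoint, start Z0 = Sat(AG ((~lock | halt) -> lock)) = {n2}, add states in Sat(halt) with every successor in Z. Already a fixed point.
Sat(A[halt U AG ((~lock | halt) -> lock)]) = {n2}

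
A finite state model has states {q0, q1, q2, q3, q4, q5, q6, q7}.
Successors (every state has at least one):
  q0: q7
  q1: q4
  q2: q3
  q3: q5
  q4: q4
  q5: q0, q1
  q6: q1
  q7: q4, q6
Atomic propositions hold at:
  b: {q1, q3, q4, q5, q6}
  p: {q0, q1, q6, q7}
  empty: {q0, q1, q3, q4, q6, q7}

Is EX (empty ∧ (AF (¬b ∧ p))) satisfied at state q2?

Sat(¬b) = {q0, q2, q7}
Sat(¬b ∧ p) = {q0, q7}
AF (¬b ∧ p): least fixpoint, start Z0 = {q0, q7}, add states with every successor in Z. Already a fixed point.
Sat(AF (¬b ∧ p)) = {q0, q7}
Sat(empty ∧ (AF (¬b ∧ p))) = {q0, q7}
Sat(EX (empty ∧ (AF (¬b ∧ p)))) = {s : some successor in {q0, q7}} = {q0, q5}
q2 ∉ Sat(EX (empty ∧ (AF (¬b ∧ p)))) = {q0, q5}, so the formula does not hold at q2.

No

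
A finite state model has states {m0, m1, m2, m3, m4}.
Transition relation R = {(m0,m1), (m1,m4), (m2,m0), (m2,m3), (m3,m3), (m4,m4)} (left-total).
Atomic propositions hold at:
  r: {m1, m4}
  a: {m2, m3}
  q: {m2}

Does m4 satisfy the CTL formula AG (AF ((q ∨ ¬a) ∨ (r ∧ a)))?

Sat(¬a) = {m0, m1, m4}
Sat(q ∨ ¬a) = {m0, m1, m2, m4}
Sat(r ∧ a) = ∅
Sat((q ∨ ¬a) ∨ (r ∧ a)) = {m0, m1, m2, m4}
AF ((q ∨ ¬a) ∨ (r ∧ a)): least fixpoint, start Z0 = {m0, m1, m2, m4}, add states with every successor in Z. Already a fixed point.
Sat(AF ((q ∨ ¬a) ∨ (r ∧ a))) = {m0, m1, m2, m4}
AG (AF ((q ∨ ¬a) ∨ (r ∧ a))): greatest fixpoint, start Z0 = {m0, m1, m2, m4}, keep only states in Sat with every successor in Z. Z1 = {m0, m1, m4}; fixed.
Sat(AG (AF ((q ∨ ¬a) ∨ (r ∧ a)))) = {m0, m1, m4}
m4 ∈ Sat(AG (AF ((q ∨ ¬a) ∨ (r ∧ a)))) = {m0, m1, m4}, so the formula holds at m4.

Yes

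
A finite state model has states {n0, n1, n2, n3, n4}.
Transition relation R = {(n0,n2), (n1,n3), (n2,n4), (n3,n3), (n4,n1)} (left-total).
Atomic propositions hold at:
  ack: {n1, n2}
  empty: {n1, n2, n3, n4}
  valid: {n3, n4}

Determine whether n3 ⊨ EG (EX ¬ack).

Yes

Sat(¬ack) = {n0, n3, n4}
Sat(EX ¬ack) = {s : some successor in {n0, n3, n4}} = {n1, n2, n3}
EG (EX ¬ack): greatest fixpoint, start Z0 = {n1, n2, n3}, keep only states in Sat with some successor in Z. Z1 = {n1, n3}; fixed.
Sat(EG (EX ¬ack)) = {n1, n3}
n3 ∈ Sat(EG (EX ¬ack)) = {n1, n3}, so the formula holds at n3.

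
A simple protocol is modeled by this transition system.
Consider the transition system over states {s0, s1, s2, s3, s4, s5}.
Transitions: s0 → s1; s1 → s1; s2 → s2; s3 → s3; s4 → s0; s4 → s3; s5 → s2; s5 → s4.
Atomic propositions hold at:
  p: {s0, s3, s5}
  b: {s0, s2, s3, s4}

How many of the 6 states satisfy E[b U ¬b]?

4

Sat(¬b) = {s1, s5}
E[b U ¬b]: least fixpoint, start Z0 = Sat(¬b) = {s1, s5}, add states in Sat(b) with some successor in Z. Z1 = {s0, s1, s5}; Z2 = {s0, s1, s4, s5}; fixed.
Sat(E[b U ¬b]) = {s0, s1, s4, s5}
|Sat(E[b U ¬b])| = |{s0, s1, s4, s5}| = 4.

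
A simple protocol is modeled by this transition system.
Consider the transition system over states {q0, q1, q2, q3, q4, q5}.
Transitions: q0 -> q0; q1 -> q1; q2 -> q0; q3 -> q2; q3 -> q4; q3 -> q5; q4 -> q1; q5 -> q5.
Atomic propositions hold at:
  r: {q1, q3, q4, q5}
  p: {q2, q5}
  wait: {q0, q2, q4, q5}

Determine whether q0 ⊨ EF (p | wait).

Sat(p | wait) = {q0, q2, q4, q5}
EF (p | wait): least fixpoint, start Z0 = {q0, q2, q4, q5}, add states with some successor in Z. Z1 = {q0, q2, q3, q4, q5}; fixed.
Sat(EF (p | wait)) = {q0, q2, q3, q4, q5}
q0 ∈ Sat(EF (p | wait)) = {q0, q2, q3, q4, q5}, so the formula holds at q0.

Yes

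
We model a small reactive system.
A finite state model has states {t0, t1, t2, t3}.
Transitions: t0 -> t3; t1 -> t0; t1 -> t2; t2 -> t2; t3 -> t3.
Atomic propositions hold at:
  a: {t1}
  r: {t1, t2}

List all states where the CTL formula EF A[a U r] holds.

A[a U r]: least fixpoint, start Z0 = Sat(r) = {t1, t2}, add states in Sat(a) with every successor in Z. Already a fixed point.
Sat(A[a U r]) = {t1, t2}
EF A[a U r]: least fixpoint, start Z0 = {t1, t2}, add states with some successor in Z. Already a fixed point.
Sat(EF A[a U r]) = {t1, t2}

{t1, t2}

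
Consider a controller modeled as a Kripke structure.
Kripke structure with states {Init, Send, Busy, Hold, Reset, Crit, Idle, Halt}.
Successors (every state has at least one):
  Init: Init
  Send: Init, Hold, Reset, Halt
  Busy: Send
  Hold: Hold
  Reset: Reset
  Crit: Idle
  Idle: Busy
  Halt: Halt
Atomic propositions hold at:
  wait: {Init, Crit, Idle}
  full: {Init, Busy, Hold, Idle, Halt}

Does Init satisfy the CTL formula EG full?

EG full: greatest fixpoint, start Z0 = {Init, Busy, Hold, Idle, Halt}, keep only states in Sat with some successor in Z. Z1 = {Init, Hold, Idle, Halt}; Z2 = {Init, Hold, Halt}; fixed.
Sat(EG full) = {Init, Hold, Halt}
Init ∈ Sat(EG full) = {Init, Hold, Halt}, so the formula holds at Init.

Yes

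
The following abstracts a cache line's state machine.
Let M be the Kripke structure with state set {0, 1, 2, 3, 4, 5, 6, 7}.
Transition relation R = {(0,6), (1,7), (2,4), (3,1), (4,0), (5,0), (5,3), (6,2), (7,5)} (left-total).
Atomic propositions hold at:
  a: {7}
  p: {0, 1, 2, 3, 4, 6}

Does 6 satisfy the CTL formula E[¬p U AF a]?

No

Sat(¬p) = {5, 7}
AF a: least fixpoint, start Z0 = {7}, add states with every successor in Z. Z1 = {1, 7}; Z2 = {1, 3, 7}; fixed.
Sat(AF a) = {1, 3, 7}
E[¬p U AF a]: least fixpoint, start Z0 = Sat(AF a) = {1, 3, 7}, add states in Sat(¬p) with some successor in Z. Z1 = {1, 3, 5, 7}; fixed.
Sat(E[¬p U AF a]) = {1, 3, 5, 7}
6 ∉ Sat(E[¬p U AF a]) = {1, 3, 5, 7}, so the formula does not hold at 6.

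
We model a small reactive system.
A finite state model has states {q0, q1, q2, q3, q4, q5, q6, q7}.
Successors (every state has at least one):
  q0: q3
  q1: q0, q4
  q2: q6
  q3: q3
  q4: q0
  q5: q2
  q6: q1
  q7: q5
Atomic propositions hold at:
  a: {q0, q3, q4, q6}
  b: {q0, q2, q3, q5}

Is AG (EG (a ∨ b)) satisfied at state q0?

Sat(a ∨ b) = {q0, q2, q3, q4, q5, q6}
EG (a ∨ b): greatest fixpoint, start Z0 = {q0, q2, q3, q4, q5, q6}, keep only states in Sat with some successor in Z. Z1 = {q0, q2, q3, q4, q5}; Z2 = {q0, q3, q4, q5}; Z3 = {q0, q3, q4}; fixed.
Sat(EG (a ∨ b)) = {q0, q3, q4}
AG (EG (a ∨ b)): greatest fixpoint, start Z0 = {q0, q3, q4}, keep only states in Sat with every successor in Z. Already a fixed point.
Sat(AG (EG (a ∨ b))) = {q0, q3, q4}
q0 ∈ Sat(AG (EG (a ∨ b))) = {q0, q3, q4}, so the formula holds at q0.

Yes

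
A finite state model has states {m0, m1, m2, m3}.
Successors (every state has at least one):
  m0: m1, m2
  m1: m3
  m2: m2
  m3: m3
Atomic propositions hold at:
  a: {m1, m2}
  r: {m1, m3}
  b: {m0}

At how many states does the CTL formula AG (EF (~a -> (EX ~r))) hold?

Sat(~a) = {m0, m3}
Sat(~r) = {m0, m2}
Sat(EX ~r) = {s : some successor in {m0, m2}} = {m0, m2}
Sat(~a -> (EX ~r)) = {m0, m1, m2}
EF (~a -> (EX ~r)): least fixpoint, start Z0 = {m0, m1, m2}, add states with some successor in Z. Already a fixed point.
Sat(EF (~a -> (EX ~r))) = {m0, m1, m2}
AG (EF (~a -> (EX ~r))): greatest fixpoint, start Z0 = {m0, m1, m2}, keep only states in Sat with every successor in Z. Z1 = {m0, m2}; Z2 = {m2}; fixed.
Sat(AG (EF (~a -> (EX ~r)))) = {m2}
|Sat(AG (EF (~a -> (EX ~r))))| = |{m2}| = 1.

1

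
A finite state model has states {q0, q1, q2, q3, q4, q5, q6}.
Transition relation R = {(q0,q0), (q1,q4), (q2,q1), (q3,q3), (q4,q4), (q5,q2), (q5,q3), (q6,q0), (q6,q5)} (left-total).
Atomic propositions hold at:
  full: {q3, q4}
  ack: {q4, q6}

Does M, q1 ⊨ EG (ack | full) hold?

Sat(ack | full) = {q3, q4, q6}
EG (ack | full): greatest fixpoint, start Z0 = {q3, q4, q6}, keep only states in Sat with some successor in Z. Z1 = {q3, q4}; fixed.
Sat(EG (ack | full)) = {q3, q4}
q1 ∉ Sat(EG (ack | full)) = {q3, q4}, so the formula does not hold at q1.

No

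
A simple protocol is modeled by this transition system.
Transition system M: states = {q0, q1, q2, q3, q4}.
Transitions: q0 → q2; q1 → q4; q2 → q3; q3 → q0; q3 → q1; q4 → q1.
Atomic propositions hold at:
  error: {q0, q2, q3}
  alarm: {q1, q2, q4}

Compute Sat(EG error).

EG error: greatest fixpoint, start Z0 = {q0, q2, q3}, keep only states in Sat with some successor in Z. Already a fixed point.
Sat(EG error) = {q0, q2, q3}

{q0, q2, q3}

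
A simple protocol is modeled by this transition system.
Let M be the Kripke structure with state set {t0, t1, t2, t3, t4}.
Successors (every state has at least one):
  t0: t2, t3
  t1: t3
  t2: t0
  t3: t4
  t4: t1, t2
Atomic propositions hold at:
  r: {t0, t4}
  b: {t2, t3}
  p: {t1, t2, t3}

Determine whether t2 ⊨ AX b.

No

Sat(AX b) = {s : every successor in {t2, t3}} = {t0, t1}
t2 ∉ Sat(AX b) = {t0, t1}, so the formula does not hold at t2.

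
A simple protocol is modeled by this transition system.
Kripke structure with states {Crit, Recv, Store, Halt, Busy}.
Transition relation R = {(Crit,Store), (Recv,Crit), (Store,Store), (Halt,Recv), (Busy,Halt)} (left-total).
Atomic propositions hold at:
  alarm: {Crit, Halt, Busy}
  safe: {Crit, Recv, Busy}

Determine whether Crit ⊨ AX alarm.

No

Sat(AX alarm) = {s : every successor in {Crit, Halt, Busy}} = {Recv, Busy}
Crit ∉ Sat(AX alarm) = {Recv, Busy}, so the formula does not hold at Crit.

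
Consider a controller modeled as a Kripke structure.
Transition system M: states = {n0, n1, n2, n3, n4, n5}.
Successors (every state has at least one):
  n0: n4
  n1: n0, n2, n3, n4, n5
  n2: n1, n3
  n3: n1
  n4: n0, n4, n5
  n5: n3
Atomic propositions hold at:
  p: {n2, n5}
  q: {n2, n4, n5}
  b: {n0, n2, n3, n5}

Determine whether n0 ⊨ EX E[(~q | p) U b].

No

Sat(~q) = {n0, n1, n3}
Sat(~q | p) = {n0, n1, n2, n3, n5}
E[(~q | p) U b]: least fixpoint, start Z0 = Sat(b) = {n0, n2, n3, n5}, add states in Sat(~q | p) with some successor in Z. Z1 = {n0, n1, n2, n3, n5}; fixed.
Sat(E[(~q | p) U b]) = {n0, n1, n2, n3, n5}
Sat(EX E[(~q | p) U b]) = {s : some successor in {n0, n1, n2, n3, n5}} = {n1, n2, n3, n4, n5}
n0 ∉ Sat(EX E[(~q | p) U b]) = {n1, n2, n3, n4, n5}, so the formula does not hold at n0.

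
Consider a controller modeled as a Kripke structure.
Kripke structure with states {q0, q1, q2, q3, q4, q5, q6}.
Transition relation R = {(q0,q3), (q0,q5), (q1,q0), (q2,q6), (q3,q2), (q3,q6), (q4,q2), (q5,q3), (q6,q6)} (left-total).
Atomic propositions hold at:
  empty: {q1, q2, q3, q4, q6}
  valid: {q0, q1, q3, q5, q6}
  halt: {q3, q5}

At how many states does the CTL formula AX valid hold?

Sat(AX valid) = {s : every successor in {q0, q1, q3, q5, q6}} = {q0, q1, q2, q5, q6}
|Sat(AX valid)| = |{q0, q1, q2, q5, q6}| = 5.

5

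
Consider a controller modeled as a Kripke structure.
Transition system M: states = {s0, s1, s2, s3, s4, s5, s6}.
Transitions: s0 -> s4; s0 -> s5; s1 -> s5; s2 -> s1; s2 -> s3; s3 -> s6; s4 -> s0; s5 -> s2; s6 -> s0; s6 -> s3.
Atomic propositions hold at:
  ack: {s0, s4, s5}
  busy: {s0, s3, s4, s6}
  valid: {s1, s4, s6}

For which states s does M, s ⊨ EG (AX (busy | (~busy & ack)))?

Sat(~busy) = {s1, s2, s5}
Sat(~busy & ack) = {s5}
Sat(busy | (~busy & ack)) = {s0, s3, s4, s5, s6}
Sat(AX (busy | (~busy & ack))) = {s : every successor in {s0, s3, s4, s5, s6}} = {s0, s1, s3, s4, s6}
EG (AX (busy | (~busy & ack))): greatest fixpoint, start Z0 = {s0, s1, s3, s4, s6}, keep only states in Sat with some successor in Z. Z1 = {s0, s3, s4, s6}; fixed.
Sat(EG (AX (busy | (~busy & ack)))) = {s0, s3, s4, s6}

{s0, s3, s4, s6}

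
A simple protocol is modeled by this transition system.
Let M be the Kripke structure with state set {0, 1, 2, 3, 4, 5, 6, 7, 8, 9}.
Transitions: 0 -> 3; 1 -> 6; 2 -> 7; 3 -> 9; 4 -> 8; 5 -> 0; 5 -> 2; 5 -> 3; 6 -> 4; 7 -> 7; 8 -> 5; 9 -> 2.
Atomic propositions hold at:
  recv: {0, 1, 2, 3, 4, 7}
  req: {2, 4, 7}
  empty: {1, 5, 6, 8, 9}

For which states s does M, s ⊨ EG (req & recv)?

{2, 7}

Sat(req & recv) = {2, 4, 7}
EG (req & recv): greatest fixpoint, start Z0 = {2, 4, 7}, keep only states in Sat with some successor in Z. Z1 = {2, 7}; fixed.
Sat(EG (req & recv)) = {2, 7}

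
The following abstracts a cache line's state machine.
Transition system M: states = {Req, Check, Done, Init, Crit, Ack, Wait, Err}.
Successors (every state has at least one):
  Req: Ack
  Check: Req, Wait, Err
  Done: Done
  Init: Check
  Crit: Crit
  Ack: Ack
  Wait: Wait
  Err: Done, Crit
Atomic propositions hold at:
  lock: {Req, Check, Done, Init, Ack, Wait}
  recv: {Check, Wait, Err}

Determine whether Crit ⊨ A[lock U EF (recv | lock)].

No

Sat(recv | lock) = {Req, Check, Done, Init, Ack, Wait, Err}
EF (recv | lock): least fixpoint, start Z0 = {Req, Check, Done, Init, Ack, Wait, Err}, add states with some successor in Z. Already a fixed point.
Sat(EF (recv | lock)) = {Req, Check, Done, Init, Ack, Wait, Err}
A[lock U EF (recv | lock)]: least fixpoint, start Z0 = Sat(EF (recv | lock)) = {Req, Check, Done, Init, Ack, Wait, Err}, add states in Sat(lock) with every successor in Z. Already a fixed point.
Sat(A[lock U EF (recv | lock)]) = {Req, Check, Done, Init, Ack, Wait, Err}
Crit ∉ Sat(A[lock U EF (recv | lock)]) = {Req, Check, Done, Init, Ack, Wait, Err}, so the formula does not hold at Crit.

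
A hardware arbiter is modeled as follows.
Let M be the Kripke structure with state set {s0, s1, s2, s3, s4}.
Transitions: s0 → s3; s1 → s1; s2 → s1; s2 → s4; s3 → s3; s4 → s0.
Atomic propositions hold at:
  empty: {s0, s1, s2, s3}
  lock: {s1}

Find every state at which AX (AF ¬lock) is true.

Sat(¬lock) = {s0, s2, s3, s4}
AF ¬lock: least fixpoint, start Z0 = {s0, s2, s3, s4}, add states with every successor in Z. Already a fixed point.
Sat(AF ¬lock) = {s0, s2, s3, s4}
Sat(AX (AF ¬lock)) = {s : every successor in {s0, s2, s3, s4}} = {s0, s3, s4}

{s0, s3, s4}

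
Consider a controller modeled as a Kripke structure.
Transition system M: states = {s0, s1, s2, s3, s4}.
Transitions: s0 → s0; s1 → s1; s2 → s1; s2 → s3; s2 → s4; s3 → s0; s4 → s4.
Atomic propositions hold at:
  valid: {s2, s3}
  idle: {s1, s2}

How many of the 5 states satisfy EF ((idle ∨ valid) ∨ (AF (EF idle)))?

3

Sat(idle ∨ valid) = {s1, s2, s3}
EF idle: least fixpoint, start Z0 = {s1, s2}, add states with some successor in Z. Already a fixed point.
Sat(EF idle) = {s1, s2}
AF (EF idle): least fixpoint, start Z0 = {s1, s2}, add states with every successor in Z. Already a fixed point.
Sat(AF (EF idle)) = {s1, s2}
Sat((idle ∨ valid) ∨ (AF (EF idle))) = {s1, s2, s3}
EF ((idle ∨ valid) ∨ (AF (EF idle))): least fixpoint, start Z0 = {s1, s2, s3}, add states with some successor in Z. Already a fixed point.
Sat(EF ((idle ∨ valid) ∨ (AF (EF idle)))) = {s1, s2, s3}
|Sat(EF ((idle ∨ valid) ∨ (AF (EF idle))))| = |{s1, s2, s3}| = 3.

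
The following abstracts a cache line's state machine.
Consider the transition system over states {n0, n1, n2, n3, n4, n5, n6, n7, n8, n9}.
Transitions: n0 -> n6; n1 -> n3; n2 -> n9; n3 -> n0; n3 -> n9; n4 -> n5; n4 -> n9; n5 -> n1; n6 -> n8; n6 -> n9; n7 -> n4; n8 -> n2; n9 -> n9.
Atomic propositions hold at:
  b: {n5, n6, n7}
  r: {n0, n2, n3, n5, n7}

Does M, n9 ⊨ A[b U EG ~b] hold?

Sat(~b) = {n0, n1, n2, n3, n4, n8, n9}
EG ~b: greatest fixpoint, start Z0 = {n0, n1, n2, n3, n4, n8, n9}, keep only states in Sat with some successor in Z. Z1 = {n1, n2, n3, n4, n8, n9}; fixed.
Sat(EG ~b) = {n1, n2, n3, n4, n8, n9}
A[b U EG ~b]: least fixpoint, start Z0 = Sat(EG ~b) = {n1, n2, n3, n4, n8, n9}, add states in Sat(b) with every successor in Z. Z1 = {n1, n2, n3, n4, n5, n6, n7, n8, n9}; fixed.
Sat(A[b U EG ~b]) = {n1, n2, n3, n4, n5, n6, n7, n8, n9}
n9 ∈ Sat(A[b U EG ~b]) = {n1, n2, n3, n4, n5, n6, n7, n8, n9}, so the formula holds at n9.

Yes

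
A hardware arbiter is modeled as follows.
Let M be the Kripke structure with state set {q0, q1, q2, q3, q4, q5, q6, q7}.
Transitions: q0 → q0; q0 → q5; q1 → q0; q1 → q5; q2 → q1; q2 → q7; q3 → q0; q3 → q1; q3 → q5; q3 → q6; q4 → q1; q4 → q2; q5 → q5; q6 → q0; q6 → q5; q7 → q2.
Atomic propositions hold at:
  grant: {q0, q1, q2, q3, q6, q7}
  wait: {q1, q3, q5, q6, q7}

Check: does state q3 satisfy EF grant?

EF grant: least fixpoint, start Z0 = {q0, q1, q2, q3, q6, q7}, add states with some successor in Z. Z1 = {q0, q1, q2, q3, q4, q6, q7}; fixed.
Sat(EF grant) = {q0, q1, q2, q3, q4, q6, q7}
q3 ∈ Sat(EF grant) = {q0, q1, q2, q3, q4, q6, q7}, so the formula holds at q3.

Yes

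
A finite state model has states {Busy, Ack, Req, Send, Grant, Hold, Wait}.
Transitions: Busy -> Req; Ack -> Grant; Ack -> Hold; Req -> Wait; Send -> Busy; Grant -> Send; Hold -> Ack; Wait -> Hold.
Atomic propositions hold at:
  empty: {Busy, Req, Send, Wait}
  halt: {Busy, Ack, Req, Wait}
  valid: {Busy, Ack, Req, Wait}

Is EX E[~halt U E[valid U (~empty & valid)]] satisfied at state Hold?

Sat(~halt) = {Send, Grant, Hold}
Sat(~empty) = {Ack, Grant, Hold}
Sat(~empty & valid) = {Ack}
E[valid U (~empty & valid)]: least fixpoint, start Z0 = Sat((~empty & valid)) = {Ack}, add states in Sat(valid) with some successor in Z. Already a fixed point.
Sat(E[valid U (~empty & valid)]) = {Ack}
E[~halt U E[valid U (~empty & valid)]]: least fixpoint, start Z0 = Sat(E[valid U (~empty & valid)]) = {Ack}, add states in Sat(~halt) with some successor in Z. Z1 = {Ack, Hold}; fixed.
Sat(E[~halt U E[valid U (~empty & valid)]]) = {Ack, Hold}
Sat(EX E[~halt U E[valid U (~empty & valid)]]) = {s : some successor in {Ack, Hold}} = {Ack, Hold, Wait}
Hold ∈ Sat(EX E[~halt U E[valid U (~empty & valid)]]) = {Ack, Hold, Wait}, so the formula holds at Hold.

Yes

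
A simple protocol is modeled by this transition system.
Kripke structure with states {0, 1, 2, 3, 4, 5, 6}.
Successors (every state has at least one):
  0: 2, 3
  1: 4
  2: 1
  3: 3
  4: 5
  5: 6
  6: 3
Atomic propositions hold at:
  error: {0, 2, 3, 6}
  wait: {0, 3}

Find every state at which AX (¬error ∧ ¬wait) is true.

Sat(¬error) = {1, 4, 5}
Sat(¬wait) = {1, 2, 4, 5, 6}
Sat(¬error ∧ ¬wait) = {1, 4, 5}
Sat(AX (¬error ∧ ¬wait)) = {s : every successor in {1, 4, 5}} = {1, 2, 4}

{1, 2, 4}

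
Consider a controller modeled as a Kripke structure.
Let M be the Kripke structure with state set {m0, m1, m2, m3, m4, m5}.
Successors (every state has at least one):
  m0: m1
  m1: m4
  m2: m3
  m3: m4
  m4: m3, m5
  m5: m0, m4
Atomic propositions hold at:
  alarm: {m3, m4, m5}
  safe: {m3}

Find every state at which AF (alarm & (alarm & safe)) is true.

Sat(alarm & safe) = {m3}
Sat(alarm & (alarm & safe)) = {m3}
AF (alarm & (alarm & safe)): least fixpoint, start Z0 = {m3}, add states with every successor in Z. Z1 = {m2, m3}; fixed.
Sat(AF (alarm & (alarm & safe))) = {m2, m3}

{m2, m3}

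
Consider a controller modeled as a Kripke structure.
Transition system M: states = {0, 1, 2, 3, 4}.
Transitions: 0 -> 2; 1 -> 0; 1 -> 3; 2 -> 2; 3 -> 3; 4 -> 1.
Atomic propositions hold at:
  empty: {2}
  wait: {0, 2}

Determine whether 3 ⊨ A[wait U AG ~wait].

Yes

Sat(~wait) = {1, 3, 4}
AG ~wait: greatest fixpoint, start Z0 = {1, 3, 4}, keep only states in Sat with every successor in Z. Z1 = {3, 4}; Z2 = {3}; fixed.
Sat(AG ~wait) = {3}
A[wait U AG ~wait]: least fixpoint, start Z0 = Sat(AG ~wait) = {3}, add states in Sat(wait) with every successor in Z. Already a fixed point.
Sat(A[wait U AG ~wait]) = {3}
3 ∈ Sat(A[wait U AG ~wait]) = {3}, so the formula holds at 3.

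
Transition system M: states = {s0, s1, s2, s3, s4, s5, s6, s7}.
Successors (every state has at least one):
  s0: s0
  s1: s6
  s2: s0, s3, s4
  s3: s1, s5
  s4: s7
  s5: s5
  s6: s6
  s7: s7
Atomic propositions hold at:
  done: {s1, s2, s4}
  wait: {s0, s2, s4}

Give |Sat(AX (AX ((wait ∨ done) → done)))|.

6

Sat(wait ∨ done) = {s0, s1, s2, s4}
Sat((wait ∨ done) → done) = {s1, s2, s3, s4, s5, s6, s7}
Sat(AX ((wait ∨ done) → done)) = {s : every successor in {s1, s2, s3, s4, s5, s6, s7}} = {s1, s3, s4, s5, s6, s7}
Sat(AX (AX ((wait ∨ done) → done))) = {s : every successor in {s1, s3, s4, s5, s6, s7}} = {s1, s3, s4, s5, s6, s7}
|Sat(AX (AX ((wait ∨ done) → done)))| = |{s1, s3, s4, s5, s6, s7}| = 6.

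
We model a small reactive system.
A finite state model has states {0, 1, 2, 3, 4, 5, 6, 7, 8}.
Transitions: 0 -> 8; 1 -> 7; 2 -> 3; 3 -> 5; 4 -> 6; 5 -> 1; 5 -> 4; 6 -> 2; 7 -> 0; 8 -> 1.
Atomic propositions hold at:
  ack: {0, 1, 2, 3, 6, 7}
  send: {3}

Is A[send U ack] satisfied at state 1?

Yes

A[send U ack]: least fixpoint, start Z0 = Sat(ack) = {0, 1, 2, 3, 6, 7}, add states in Sat(send) with every successor in Z. Already a fixed point.
Sat(A[send U ack]) = {0, 1, 2, 3, 6, 7}
1 ∈ Sat(A[send U ack]) = {0, 1, 2, 3, 6, 7}, so the formula holds at 1.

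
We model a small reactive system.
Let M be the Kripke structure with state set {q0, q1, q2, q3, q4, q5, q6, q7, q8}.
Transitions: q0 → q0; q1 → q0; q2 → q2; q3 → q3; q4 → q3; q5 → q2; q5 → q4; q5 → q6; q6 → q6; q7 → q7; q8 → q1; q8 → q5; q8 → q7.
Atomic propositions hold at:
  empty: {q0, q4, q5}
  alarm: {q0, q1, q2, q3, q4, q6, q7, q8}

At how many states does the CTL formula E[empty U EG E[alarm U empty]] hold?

E[alarm U empty]: least fixpoint, start Z0 = Sat(empty) = {q0, q4, q5}, add states in Sat(alarm) with some successor in Z. Z1 = {q0, q1, q4, q5, q8}; fixed.
Sat(E[alarm U empty]) = {q0, q1, q4, q5, q8}
EG E[alarm U empty]: greatest fixpoint, start Z0 = {q0, q1, q4, q5, q8}, keep only states in Sat with some successor in Z. Z1 = {q0, q1, q5, q8}; Z2 = {q0, q1, q8}; fixed.
Sat(EG E[alarm U empty]) = {q0, q1, q8}
E[empty U EG E[alarm U empty]]: least fixpoint, start Z0 = Sat(EG E[alarm U empty]) = {q0, q1, q8}, add states in Sat(empty) with some successor in Z. Already a fixed point.
Sat(E[empty U EG E[alarm U empty]]) = {q0, q1, q8}
|Sat(E[empty U EG E[alarm U empty]])| = |{q0, q1, q8}| = 3.

3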